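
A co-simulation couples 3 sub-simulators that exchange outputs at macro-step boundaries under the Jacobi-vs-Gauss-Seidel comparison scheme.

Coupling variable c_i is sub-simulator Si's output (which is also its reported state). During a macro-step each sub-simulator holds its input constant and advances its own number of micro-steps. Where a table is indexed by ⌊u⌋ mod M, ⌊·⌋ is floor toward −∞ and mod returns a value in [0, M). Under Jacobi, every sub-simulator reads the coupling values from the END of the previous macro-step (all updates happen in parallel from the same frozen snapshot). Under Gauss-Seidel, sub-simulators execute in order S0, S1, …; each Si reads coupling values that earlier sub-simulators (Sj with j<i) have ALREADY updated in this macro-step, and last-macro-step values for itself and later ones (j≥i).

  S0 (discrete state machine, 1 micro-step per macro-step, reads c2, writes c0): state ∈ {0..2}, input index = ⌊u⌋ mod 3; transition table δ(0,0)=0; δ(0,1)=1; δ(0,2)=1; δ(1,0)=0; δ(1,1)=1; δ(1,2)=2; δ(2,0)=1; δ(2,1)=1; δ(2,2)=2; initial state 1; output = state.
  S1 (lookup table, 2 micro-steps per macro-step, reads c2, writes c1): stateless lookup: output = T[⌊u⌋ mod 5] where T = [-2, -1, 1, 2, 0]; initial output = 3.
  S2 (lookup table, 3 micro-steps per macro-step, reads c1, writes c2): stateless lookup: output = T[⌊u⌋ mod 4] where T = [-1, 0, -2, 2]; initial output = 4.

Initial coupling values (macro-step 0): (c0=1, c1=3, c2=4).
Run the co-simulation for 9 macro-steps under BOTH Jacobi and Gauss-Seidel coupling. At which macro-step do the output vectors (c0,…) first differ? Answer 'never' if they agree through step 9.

[Jacobi] macro 1: S0 reads c2=4 → after 1×micro: 1; S1 reads c2=4 → after 2×micro: 0; S2 reads c1=3 → after 3×micro: 2 ⇒ (c0=1, c1=0, c2=2)
[Jacobi] macro 2: S0 reads c2=2 → after 1×micro: 2; S1 reads c2=2 → after 2×micro: 1; S2 reads c1=0 → after 3×micro: -1 ⇒ (c0=2, c1=1, c2=-1)
[Jacobi] macro 3: S0 reads c2=-1 → after 1×micro: 2; S1 reads c2=-1 → after 2×micro: 0; S2 reads c1=1 → after 3×micro: 0 ⇒ (c0=2, c1=0, c2=0)
[Jacobi] macro 4: S0 reads c2=0 → after 1×micro: 1; S1 reads c2=0 → after 2×micro: -2; S2 reads c1=0 → after 3×micro: -1 ⇒ (c0=1, c1=-2, c2=-1)
[Jacobi] macro 5: S0 reads c2=-1 → after 1×micro: 2; S1 reads c2=-1 → after 2×micro: 0; S2 reads c1=-2 → after 3×micro: -2 ⇒ (c0=2, c1=0, c2=-2)
[Jacobi] macro 6: S0 reads c2=-2 → after 1×micro: 1; S1 reads c2=-2 → after 2×micro: 2; S2 reads c1=0 → after 3×micro: -1 ⇒ (c0=1, c1=2, c2=-1)
[Jacobi] macro 7: S0 reads c2=-1 → after 1×micro: 2; S1 reads c2=-1 → after 2×micro: 0; S2 reads c1=2 → after 3×micro: -2 ⇒ (c0=2, c1=0, c2=-2)
[Jacobi] macro 8: S0 reads c2=-2 → after 1×micro: 1; S1 reads c2=-2 → after 2×micro: 2; S2 reads c1=0 → after 3×micro: -1 ⇒ (c0=1, c1=2, c2=-1)
[Jacobi] macro 9: S0 reads c2=-1 → after 1×micro: 2; S1 reads c2=-1 → after 2×micro: 0; S2 reads c1=2 → after 3×micro: -2 ⇒ (c0=2, c1=0, c2=-2)
[Gauss-Seidel] macro 1: S0 reads c2=4 → after 1×micro: 1; S1 reads c2=4 → after 2×micro: 0; S2 reads c1=0 → after 3×micro: -1 ⇒ (c0=1, c1=0, c2=-1)
[Gauss-Seidel] macro 2: S0 reads c2=-1 → after 1×micro: 2; S1 reads c2=-1 → after 2×micro: 0; S2 reads c1=0 → after 3×micro: -1 ⇒ (c0=2, c1=0, c2=-1)
[Gauss-Seidel] macro 3: S0 reads c2=-1 → after 1×micro: 2; S1 reads c2=-1 → after 2×micro: 0; S2 reads c1=0 → after 3×micro: -1 ⇒ (c0=2, c1=0, c2=-1)
[Gauss-Seidel] macro 4: S0 reads c2=-1 → after 1×micro: 2; S1 reads c2=-1 → after 2×micro: 0; S2 reads c1=0 → after 3×micro: -1 ⇒ (c0=2, c1=0, c2=-1)
[Gauss-Seidel] macro 5: S0 reads c2=-1 → after 1×micro: 2; S1 reads c2=-1 → after 2×micro: 0; S2 reads c1=0 → after 3×micro: -1 ⇒ (c0=2, c1=0, c2=-1)
[Gauss-Seidel] macro 6: S0 reads c2=-1 → after 1×micro: 2; S1 reads c2=-1 → after 2×micro: 0; S2 reads c1=0 → after 3×micro: -1 ⇒ (c0=2, c1=0, c2=-1)
[Gauss-Seidel] macro 7: S0 reads c2=-1 → after 1×micro: 2; S1 reads c2=-1 → after 2×micro: 0; S2 reads c1=0 → after 3×micro: -1 ⇒ (c0=2, c1=0, c2=-1)
[Gauss-Seidel] macro 8: S0 reads c2=-1 → after 1×micro: 2; S1 reads c2=-1 → after 2×micro: 0; S2 reads c1=0 → after 3×micro: -1 ⇒ (c0=2, c1=0, c2=-1)
[Gauss-Seidel] macro 9: S0 reads c2=-1 → after 1×micro: 2; S1 reads c2=-1 → after 2×micro: 0; S2 reads c1=0 → after 3×micro: -1 ⇒ (c0=2, c1=0, c2=-1)

first divergence at macro-step: 1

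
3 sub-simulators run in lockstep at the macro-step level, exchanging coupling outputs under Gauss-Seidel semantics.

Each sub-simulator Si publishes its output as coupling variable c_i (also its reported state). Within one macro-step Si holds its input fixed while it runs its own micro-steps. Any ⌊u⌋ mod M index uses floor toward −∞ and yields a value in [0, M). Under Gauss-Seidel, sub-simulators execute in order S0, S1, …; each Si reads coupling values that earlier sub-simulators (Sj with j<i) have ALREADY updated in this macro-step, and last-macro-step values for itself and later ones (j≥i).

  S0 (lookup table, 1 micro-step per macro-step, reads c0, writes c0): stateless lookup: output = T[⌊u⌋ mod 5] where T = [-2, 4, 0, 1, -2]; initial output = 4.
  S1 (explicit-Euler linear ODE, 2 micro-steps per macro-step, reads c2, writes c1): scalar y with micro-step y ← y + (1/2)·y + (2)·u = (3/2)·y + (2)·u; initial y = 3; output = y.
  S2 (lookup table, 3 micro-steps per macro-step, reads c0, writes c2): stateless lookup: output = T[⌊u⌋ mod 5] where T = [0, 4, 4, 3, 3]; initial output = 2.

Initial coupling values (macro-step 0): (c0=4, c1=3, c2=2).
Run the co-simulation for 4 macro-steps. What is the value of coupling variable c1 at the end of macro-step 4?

macro 1: S0 reads c0=4 → after 1×micro: -2; S1 reads c2=2 → after 2×micro: 67/4; S2 reads c0=-2 → after 3×micro: 3 ⇒ (c0=-2, c1=67/4, c2=3)
macro 2: S0 reads c0=-2 → after 1×micro: 1; S1 reads c2=3 → after 2×micro: 843/16; S2 reads c0=1 → after 3×micro: 4 ⇒ (c0=1, c1=843/16, c2=4)
macro 3: S0 reads c0=1 → after 1×micro: 4; S1 reads c2=4 → after 2×micro: 8867/64; S2 reads c0=4 → after 3×micro: 3 ⇒ (c0=4, c1=8867/64, c2=3)
macro 4: S0 reads c0=4 → after 1×micro: -2; S1 reads c2=3 → after 2×micro: 83643/256; S2 reads c0=-2 → after 3×micro: 3 ⇒ (c0=-2, c1=83643/256, c2=3)

c1 at macro-step 4 = 83643/256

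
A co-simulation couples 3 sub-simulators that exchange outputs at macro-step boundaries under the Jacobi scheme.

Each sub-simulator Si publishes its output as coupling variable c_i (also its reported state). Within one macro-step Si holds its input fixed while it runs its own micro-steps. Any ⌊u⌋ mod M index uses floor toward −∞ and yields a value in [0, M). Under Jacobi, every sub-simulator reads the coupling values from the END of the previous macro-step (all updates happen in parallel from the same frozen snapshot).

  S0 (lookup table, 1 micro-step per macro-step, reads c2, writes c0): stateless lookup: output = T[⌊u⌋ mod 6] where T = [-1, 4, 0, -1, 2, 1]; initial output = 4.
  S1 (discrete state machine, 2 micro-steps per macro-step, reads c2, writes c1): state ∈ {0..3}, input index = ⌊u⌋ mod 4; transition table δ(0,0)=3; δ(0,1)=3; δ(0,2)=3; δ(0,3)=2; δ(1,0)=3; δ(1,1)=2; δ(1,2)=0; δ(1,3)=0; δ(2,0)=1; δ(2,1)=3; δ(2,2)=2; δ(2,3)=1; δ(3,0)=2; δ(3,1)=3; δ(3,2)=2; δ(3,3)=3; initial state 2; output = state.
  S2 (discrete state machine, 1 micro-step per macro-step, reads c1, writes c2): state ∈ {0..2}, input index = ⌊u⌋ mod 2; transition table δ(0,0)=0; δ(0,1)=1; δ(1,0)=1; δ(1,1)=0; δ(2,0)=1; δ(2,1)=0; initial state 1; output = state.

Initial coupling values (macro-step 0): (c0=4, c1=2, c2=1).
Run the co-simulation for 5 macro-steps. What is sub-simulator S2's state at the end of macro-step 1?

macro 1: S0 reads c2=1 → after 1×micro: 4; S1 reads c2=1 → after 2×micro: 3; S2 reads c1=2 → after 1×micro: 1 ⇒ (c0=4, c1=3, c2=1)
macro 2: S0 reads c2=1 → after 1×micro: 4; S1 reads c2=1 → after 2×micro: 3; S2 reads c1=3 → after 1×micro: 0 ⇒ (c0=4, c1=3, c2=0)
macro 3: S0 reads c2=0 → after 1×micro: -1; S1 reads c2=0 → after 2×micro: 1; S2 reads c1=3 → after 1×micro: 1 ⇒ (c0=-1, c1=1, c2=1)
macro 4: S0 reads c2=1 → after 1×micro: 4; S1 reads c2=1 → after 2×micro: 3; S2 reads c1=1 → after 1×micro: 0 ⇒ (c0=4, c1=3, c2=0)
macro 5: S0 reads c2=0 → after 1×micro: -1; S1 reads c2=0 → after 2×micro: 1; S2 reads c1=3 → after 1×micro: 1 ⇒ (c0=-1, c1=1, c2=1)

S2 state at macro-step 1 = 1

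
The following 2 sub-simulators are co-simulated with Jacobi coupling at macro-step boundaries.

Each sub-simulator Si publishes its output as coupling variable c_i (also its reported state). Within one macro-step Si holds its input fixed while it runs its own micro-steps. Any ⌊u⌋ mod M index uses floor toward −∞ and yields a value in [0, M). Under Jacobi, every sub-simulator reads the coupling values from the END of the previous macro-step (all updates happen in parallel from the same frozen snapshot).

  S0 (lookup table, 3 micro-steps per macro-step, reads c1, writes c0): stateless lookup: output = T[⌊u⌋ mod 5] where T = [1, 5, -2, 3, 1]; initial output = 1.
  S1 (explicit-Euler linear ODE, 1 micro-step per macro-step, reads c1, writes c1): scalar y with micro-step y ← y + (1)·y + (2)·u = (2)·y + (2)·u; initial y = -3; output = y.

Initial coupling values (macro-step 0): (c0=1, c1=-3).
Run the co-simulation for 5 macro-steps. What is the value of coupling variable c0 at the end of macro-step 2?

macro 1: S0 reads c1=-3 → after 3×micro: -2; S1 reads c1=-3 → after 1×micro: -12 ⇒ (c0=-2, c1=-12)
macro 2: S0 reads c1=-12 → after 3×micro: 3; S1 reads c1=-12 → after 1×micro: -48 ⇒ (c0=3, c1=-48)
macro 3: S0 reads c1=-48 → after 3×micro: -2; S1 reads c1=-48 → after 1×micro: -192 ⇒ (c0=-2, c1=-192)
macro 4: S0 reads c1=-192 → after 3×micro: 3; S1 reads c1=-192 → after 1×micro: -768 ⇒ (c0=3, c1=-768)
macro 5: S0 reads c1=-768 → after 3×micro: -2; S1 reads c1=-768 → after 1×micro: -3072 ⇒ (c0=-2, c1=-3072)

c0 at macro-step 2 = 3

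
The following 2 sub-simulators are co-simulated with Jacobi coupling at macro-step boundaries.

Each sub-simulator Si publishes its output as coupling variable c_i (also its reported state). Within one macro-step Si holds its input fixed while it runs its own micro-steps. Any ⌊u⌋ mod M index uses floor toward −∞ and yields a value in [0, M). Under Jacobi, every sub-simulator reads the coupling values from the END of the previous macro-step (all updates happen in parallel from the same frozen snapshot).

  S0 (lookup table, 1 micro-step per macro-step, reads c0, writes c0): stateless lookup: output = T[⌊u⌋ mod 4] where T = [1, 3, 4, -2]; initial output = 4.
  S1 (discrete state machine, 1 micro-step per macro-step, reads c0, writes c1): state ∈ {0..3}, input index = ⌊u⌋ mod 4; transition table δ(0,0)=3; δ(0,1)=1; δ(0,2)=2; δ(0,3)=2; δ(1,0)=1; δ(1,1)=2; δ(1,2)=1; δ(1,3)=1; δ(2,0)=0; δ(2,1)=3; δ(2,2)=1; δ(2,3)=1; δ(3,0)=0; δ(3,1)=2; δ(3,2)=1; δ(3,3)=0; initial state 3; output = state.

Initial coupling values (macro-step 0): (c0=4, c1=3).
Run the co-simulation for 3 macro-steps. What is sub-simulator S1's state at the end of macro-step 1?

S1 state at macro-step 1 = 0

macro 1: S0 reads c0=4 → after 1×micro: 1; S1 reads c0=4 → after 1×micro: 0 ⇒ (c0=1, c1=0)
macro 2: S0 reads c0=1 → after 1×micro: 3; S1 reads c0=1 → after 1×micro: 1 ⇒ (c0=3, c1=1)
macro 3: S0 reads c0=3 → after 1×micro: -2; S1 reads c0=3 → after 1×micro: 1 ⇒ (c0=-2, c1=1)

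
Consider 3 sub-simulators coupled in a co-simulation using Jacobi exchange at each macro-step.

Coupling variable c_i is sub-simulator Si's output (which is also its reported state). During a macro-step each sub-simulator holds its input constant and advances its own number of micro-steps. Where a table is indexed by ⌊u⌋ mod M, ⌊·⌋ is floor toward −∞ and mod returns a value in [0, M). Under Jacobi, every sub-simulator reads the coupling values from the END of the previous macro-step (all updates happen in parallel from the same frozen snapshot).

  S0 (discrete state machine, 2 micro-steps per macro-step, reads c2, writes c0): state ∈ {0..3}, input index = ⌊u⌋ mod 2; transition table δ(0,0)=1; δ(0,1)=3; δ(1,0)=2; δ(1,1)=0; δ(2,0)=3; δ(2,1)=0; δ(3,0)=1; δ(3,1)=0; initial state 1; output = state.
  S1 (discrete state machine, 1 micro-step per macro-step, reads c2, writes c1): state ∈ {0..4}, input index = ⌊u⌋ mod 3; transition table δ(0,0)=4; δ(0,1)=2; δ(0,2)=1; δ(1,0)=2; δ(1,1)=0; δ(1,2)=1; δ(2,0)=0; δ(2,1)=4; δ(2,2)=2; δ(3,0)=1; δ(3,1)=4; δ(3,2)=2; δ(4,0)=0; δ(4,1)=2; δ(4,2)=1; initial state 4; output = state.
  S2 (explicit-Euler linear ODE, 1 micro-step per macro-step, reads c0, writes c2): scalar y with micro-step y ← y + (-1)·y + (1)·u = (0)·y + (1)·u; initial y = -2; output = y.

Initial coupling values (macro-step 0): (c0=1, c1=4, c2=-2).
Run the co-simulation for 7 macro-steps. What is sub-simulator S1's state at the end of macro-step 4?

S1 state at macro-step 4 = 4

macro 1: S0 reads c2=-2 → after 2×micro: 3; S1 reads c2=-2 → after 1×micro: 2; S2 reads c0=1 → after 1×micro: 1 ⇒ (c0=3, c1=2, c2=1)
macro 2: S0 reads c2=1 → after 2×micro: 3; S1 reads c2=1 → after 1×micro: 4; S2 reads c0=3 → after 1×micro: 3 ⇒ (c0=3, c1=4, c2=3)
macro 3: S0 reads c2=3 → after 2×micro: 3; S1 reads c2=3 → after 1×micro: 0; S2 reads c0=3 → after 1×micro: 3 ⇒ (c0=3, c1=0, c2=3)
macro 4: S0 reads c2=3 → after 2×micro: 3; S1 reads c2=3 → after 1×micro: 4; S2 reads c0=3 → after 1×micro: 3 ⇒ (c0=3, c1=4, c2=3)
macro 5: S0 reads c2=3 → after 2×micro: 3; S1 reads c2=3 → after 1×micro: 0; S2 reads c0=3 → after 1×micro: 3 ⇒ (c0=3, c1=0, c2=3)
macro 6: S0 reads c2=3 → after 2×micro: 3; S1 reads c2=3 → after 1×micro: 4; S2 reads c0=3 → after 1×micro: 3 ⇒ (c0=3, c1=4, c2=3)
macro 7: S0 reads c2=3 → after 2×micro: 3; S1 reads c2=3 → after 1×micro: 0; S2 reads c0=3 → after 1×micro: 3 ⇒ (c0=3, c1=0, c2=3)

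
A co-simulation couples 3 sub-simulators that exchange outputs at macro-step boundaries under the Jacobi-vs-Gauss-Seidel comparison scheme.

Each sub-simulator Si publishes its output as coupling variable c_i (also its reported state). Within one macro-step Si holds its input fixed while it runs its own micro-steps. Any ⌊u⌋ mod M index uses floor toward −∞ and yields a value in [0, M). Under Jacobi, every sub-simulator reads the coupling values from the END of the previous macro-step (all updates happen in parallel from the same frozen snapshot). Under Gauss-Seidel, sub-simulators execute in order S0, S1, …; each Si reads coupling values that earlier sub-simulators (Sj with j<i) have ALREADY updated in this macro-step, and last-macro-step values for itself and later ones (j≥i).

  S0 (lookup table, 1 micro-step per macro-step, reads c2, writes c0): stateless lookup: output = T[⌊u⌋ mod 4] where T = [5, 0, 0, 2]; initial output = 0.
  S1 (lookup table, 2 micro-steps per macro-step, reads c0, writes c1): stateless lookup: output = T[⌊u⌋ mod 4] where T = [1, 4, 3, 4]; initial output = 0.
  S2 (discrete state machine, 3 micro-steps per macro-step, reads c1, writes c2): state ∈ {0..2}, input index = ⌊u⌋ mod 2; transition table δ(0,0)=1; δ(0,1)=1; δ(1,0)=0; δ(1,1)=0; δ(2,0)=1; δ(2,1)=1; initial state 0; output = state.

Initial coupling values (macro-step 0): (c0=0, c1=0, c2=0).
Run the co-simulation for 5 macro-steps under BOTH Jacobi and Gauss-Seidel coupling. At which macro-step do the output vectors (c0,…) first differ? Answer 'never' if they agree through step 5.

first divergence at macro-step: 1

[Jacobi] macro 1: S0 reads c2=0 → after 1×micro: 5; S1 reads c0=0 → after 2×micro: 1; S2 reads c1=0 → after 3×micro: 1 ⇒ (c0=5, c1=1, c2=1)
[Jacobi] macro 2: S0 reads c2=1 → after 1×micro: 0; S1 reads c0=5 → after 2×micro: 4; S2 reads c1=1 → after 3×micro: 0 ⇒ (c0=0, c1=4, c2=0)
[Jacobi] macro 3: S0 reads c2=0 → after 1×micro: 5; S1 reads c0=0 → after 2×micro: 1; S2 reads c1=4 → after 3×micro: 1 ⇒ (c0=5, c1=1, c2=1)
[Jacobi] macro 4: S0 reads c2=1 → after 1×micro: 0; S1 reads c0=5 → after 2×micro: 4; S2 reads c1=1 → after 3×micro: 0 ⇒ (c0=0, c1=4, c2=0)
[Jacobi] macro 5: S0 reads c2=0 → after 1×micro: 5; S1 reads c0=0 → after 2×micro: 1; S2 reads c1=4 → after 3×micro: 1 ⇒ (c0=5, c1=1, c2=1)
[Gauss-Seidel] macro 1: S0 reads c2=0 → after 1×micro: 5; S1 reads c0=5 → after 2×micro: 4; S2 reads c1=4 → after 3×micro: 1 ⇒ (c0=5, c1=4, c2=1)
[Gauss-Seidel] macro 2: S0 reads c2=1 → after 1×micro: 0; S1 reads c0=0 → after 2×micro: 1; S2 reads c1=1 → after 3×micro: 0 ⇒ (c0=0, c1=1, c2=0)
[Gauss-Seidel] macro 3: S0 reads c2=0 → after 1×micro: 5; S1 reads c0=5 → after 2×micro: 4; S2 reads c1=4 → after 3×micro: 1 ⇒ (c0=5, c1=4, c2=1)
[Gauss-Seidel] macro 4: S0 reads c2=1 → after 1×micro: 0; S1 reads c0=0 → after 2×micro: 1; S2 reads c1=1 → after 3×micro: 0 ⇒ (c0=0, c1=1, c2=0)
[Gauss-Seidel] macro 5: S0 reads c2=0 → after 1×micro: 5; S1 reads c0=5 → after 2×micro: 4; S2 reads c1=4 → after 3×micro: 1 ⇒ (c0=5, c1=4, c2=1)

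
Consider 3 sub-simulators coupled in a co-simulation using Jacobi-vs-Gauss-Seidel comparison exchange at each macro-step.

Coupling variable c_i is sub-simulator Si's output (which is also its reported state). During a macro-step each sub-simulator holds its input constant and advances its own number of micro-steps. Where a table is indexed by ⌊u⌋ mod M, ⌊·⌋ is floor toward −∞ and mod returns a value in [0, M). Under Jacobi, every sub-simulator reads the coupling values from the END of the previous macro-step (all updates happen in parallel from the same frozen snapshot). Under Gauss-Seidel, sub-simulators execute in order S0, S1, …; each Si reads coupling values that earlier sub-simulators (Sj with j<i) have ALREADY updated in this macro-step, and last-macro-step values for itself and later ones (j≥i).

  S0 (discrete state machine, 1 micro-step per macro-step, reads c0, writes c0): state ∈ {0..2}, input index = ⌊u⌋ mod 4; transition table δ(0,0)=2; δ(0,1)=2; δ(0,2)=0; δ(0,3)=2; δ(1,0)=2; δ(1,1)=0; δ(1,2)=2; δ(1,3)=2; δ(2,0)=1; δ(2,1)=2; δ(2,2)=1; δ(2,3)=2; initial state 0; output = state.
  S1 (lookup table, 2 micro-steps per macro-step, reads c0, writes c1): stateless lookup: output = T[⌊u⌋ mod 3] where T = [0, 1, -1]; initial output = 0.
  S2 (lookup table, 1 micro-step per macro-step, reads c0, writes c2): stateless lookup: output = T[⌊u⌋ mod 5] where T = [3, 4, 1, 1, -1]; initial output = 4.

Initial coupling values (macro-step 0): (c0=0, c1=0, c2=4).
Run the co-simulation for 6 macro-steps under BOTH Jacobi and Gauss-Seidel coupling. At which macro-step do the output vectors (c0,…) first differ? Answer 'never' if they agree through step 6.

[Jacobi] macro 1: S0 reads c0=0 → after 1×micro: 2; S1 reads c0=0 → after 2×micro: 0; S2 reads c0=0 → after 1×micro: 3 ⇒ (c0=2, c1=0, c2=3)
[Jacobi] macro 2: S0 reads c0=2 → after 1×micro: 1; S1 reads c0=2 → after 2×micro: -1; S2 reads c0=2 → after 1×micro: 1 ⇒ (c0=1, c1=-1, c2=1)
[Jacobi] macro 3: S0 reads c0=1 → after 1×micro: 0; S1 reads c0=1 → after 2×micro: 1; S2 reads c0=1 → after 1×micro: 4 ⇒ (c0=0, c1=1, c2=4)
[Jacobi] macro 4: S0 reads c0=0 → after 1×micro: 2; S1 reads c0=0 → after 2×micro: 0; S2 reads c0=0 → after 1×micro: 3 ⇒ (c0=2, c1=0, c2=3)
[Jacobi] macro 5: S0 reads c0=2 → after 1×micro: 1; S1 reads c0=2 → after 2×micro: -1; S2 reads c0=2 → after 1×micro: 1 ⇒ (c0=1, c1=-1, c2=1)
[Jacobi] macro 6: S0 reads c0=1 → after 1×micro: 0; S1 reads c0=1 → after 2×micro: 1; S2 reads c0=1 → after 1×micro: 4 ⇒ (c0=0, c1=1, c2=4)
[Gauss-Seidel] macro 1: S0 reads c0=0 → after 1×micro: 2; S1 reads c0=2 → after 2×micro: -1; S2 reads c0=2 → after 1×micro: 1 ⇒ (c0=2, c1=-1, c2=1)
[Gauss-Seidel] macro 2: S0 reads c0=2 → after 1×micro: 1; S1 reads c0=1 → after 2×micro: 1; S2 reads c0=1 → after 1×micro: 4 ⇒ (c0=1, c1=1, c2=4)
[Gauss-Seidel] macro 3: S0 reads c0=1 → after 1×micro: 0; S1 reads c0=0 → after 2×micro: 0; S2 reads c0=0 → after 1×micro: 3 ⇒ (c0=0, c1=0, c2=3)
[Gauss-Seidel] macro 4: S0 reads c0=0 → after 1×micro: 2; S1 reads c0=2 → after 2×micro: -1; S2 reads c0=2 → after 1×micro: 1 ⇒ (c0=2, c1=-1, c2=1)
[Gauss-Seidel] macro 5: S0 reads c0=2 → after 1×micro: 1; S1 reads c0=1 → after 2×micro: 1; S2 reads c0=1 → after 1×micro: 4 ⇒ (c0=1, c1=1, c2=4)
[Gauss-Seidel] macro 6: S0 reads c0=1 → after 1×micro: 0; S1 reads c0=0 → after 2×micro: 0; S2 reads c0=0 → after 1×micro: 3 ⇒ (c0=0, c1=0, c2=3)

first divergence at macro-step: 1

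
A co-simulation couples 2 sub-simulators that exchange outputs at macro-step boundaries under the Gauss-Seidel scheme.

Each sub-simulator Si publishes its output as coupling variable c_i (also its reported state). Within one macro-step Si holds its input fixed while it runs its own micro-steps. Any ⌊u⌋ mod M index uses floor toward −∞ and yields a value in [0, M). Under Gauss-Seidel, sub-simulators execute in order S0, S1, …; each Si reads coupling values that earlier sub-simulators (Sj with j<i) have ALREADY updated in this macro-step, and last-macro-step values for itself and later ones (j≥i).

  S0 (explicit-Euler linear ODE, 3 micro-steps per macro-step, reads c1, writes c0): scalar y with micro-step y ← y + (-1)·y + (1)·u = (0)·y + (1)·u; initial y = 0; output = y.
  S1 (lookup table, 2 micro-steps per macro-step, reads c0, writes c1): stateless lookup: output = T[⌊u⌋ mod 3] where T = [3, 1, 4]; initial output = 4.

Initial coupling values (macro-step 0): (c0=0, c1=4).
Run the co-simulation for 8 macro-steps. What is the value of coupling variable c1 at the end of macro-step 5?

c1 at macro-step 5 = 1

macro 1: S0 reads c1=4 → after 3×micro: 4; S1 reads c0=4 → after 2×micro: 1 ⇒ (c0=4, c1=1)
macro 2: S0 reads c1=1 → after 3×micro: 1; S1 reads c0=1 → after 2×micro: 1 ⇒ (c0=1, c1=1)
macro 3: S0 reads c1=1 → after 3×micro: 1; S1 reads c0=1 → after 2×micro: 1 ⇒ (c0=1, c1=1)
macro 4: S0 reads c1=1 → after 3×micro: 1; S1 reads c0=1 → after 2×micro: 1 ⇒ (c0=1, c1=1)
macro 5: S0 reads c1=1 → after 3×micro: 1; S1 reads c0=1 → after 2×micro: 1 ⇒ (c0=1, c1=1)
macro 6: S0 reads c1=1 → after 3×micro: 1; S1 reads c0=1 → after 2×micro: 1 ⇒ (c0=1, c1=1)
macro 7: S0 reads c1=1 → after 3×micro: 1; S1 reads c0=1 → after 2×micro: 1 ⇒ (c0=1, c1=1)
macro 8: S0 reads c1=1 → after 3×micro: 1; S1 reads c0=1 → after 2×micro: 1 ⇒ (c0=1, c1=1)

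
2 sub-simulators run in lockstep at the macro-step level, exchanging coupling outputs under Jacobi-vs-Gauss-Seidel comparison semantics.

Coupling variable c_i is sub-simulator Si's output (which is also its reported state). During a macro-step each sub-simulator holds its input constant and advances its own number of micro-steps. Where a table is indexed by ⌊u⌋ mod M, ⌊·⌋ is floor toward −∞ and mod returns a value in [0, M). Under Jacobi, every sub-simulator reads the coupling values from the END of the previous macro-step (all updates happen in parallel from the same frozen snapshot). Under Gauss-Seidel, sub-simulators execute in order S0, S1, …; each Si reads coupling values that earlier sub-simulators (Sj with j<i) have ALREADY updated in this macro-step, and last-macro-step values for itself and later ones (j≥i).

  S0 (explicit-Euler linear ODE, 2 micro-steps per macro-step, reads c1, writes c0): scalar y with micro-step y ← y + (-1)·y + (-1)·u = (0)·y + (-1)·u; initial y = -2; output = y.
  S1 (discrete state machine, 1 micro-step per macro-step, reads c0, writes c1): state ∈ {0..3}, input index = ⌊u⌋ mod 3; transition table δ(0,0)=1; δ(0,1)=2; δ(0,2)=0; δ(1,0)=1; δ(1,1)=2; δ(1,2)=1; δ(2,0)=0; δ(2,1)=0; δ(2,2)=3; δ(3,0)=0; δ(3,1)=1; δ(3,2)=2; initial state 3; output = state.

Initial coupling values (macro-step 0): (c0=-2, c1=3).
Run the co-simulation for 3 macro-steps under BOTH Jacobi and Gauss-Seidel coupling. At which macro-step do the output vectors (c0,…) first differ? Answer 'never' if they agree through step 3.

[Jacobi] macro 1: S0 reads c1=3 → after 2×micro: -3; S1 reads c0=-2 → after 1×micro: 1 ⇒ (c0=-3, c1=1)
[Jacobi] macro 2: S0 reads c1=1 → after 2×micro: -1; S1 reads c0=-3 → after 1×micro: 1 ⇒ (c0=-1, c1=1)
[Jacobi] macro 3: S0 reads c1=1 → after 2×micro: -1; S1 reads c0=-1 → after 1×micro: 1 ⇒ (c0=-1, c1=1)
[Gauss-Seidel] macro 1: S0 reads c1=3 → after 2×micro: -3; S1 reads c0=-3 → after 1×micro: 0 ⇒ (c0=-3, c1=0)
[Gauss-Seidel] macro 2: S0 reads c1=0 → after 2×micro: 0; S1 reads c0=0 → after 1×micro: 1 ⇒ (c0=0, c1=1)
[Gauss-Seidel] macro 3: S0 reads c1=1 → after 2×micro: -1; S1 reads c0=-1 → after 1×micro: 1 ⇒ (c0=-1, c1=1)

first divergence at macro-step: 1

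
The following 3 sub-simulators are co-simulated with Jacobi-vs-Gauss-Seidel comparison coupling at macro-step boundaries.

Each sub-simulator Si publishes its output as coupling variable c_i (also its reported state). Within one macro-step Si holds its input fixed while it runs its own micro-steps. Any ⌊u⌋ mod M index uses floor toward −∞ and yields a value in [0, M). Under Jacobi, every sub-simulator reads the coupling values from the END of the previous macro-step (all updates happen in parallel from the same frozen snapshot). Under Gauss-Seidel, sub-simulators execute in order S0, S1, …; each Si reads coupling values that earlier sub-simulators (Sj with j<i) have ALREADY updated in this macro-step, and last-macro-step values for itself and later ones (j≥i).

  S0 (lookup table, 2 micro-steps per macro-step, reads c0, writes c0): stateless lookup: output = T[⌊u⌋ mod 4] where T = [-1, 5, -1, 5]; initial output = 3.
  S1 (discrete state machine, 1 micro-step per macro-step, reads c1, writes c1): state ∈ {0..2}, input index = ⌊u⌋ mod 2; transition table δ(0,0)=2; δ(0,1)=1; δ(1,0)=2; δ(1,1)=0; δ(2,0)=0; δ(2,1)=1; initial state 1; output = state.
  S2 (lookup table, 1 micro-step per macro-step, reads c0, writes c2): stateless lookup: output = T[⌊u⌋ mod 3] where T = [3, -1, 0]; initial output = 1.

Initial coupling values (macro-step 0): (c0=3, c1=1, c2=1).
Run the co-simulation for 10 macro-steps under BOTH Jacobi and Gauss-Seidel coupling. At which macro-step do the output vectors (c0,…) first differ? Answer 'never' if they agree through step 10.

[Jacobi] macro 1: S0 reads c0=3 → after 2×micro: 5; S1 reads c1=1 → after 1×micro: 0; S2 reads c0=3 → after 1×micro: 3 ⇒ (c0=5, c1=0, c2=3)
[Jacobi] macro 2: S0 reads c0=5 → after 2×micro: 5; S1 reads c1=0 → after 1×micro: 2; S2 reads c0=5 → after 1×micro: 0 ⇒ (c0=5, c1=2, c2=0)
[Jacobi] macro 3: S0 reads c0=5 → after 2×micro: 5; S1 reads c1=2 → after 1×micro: 0; S2 reads c0=5 → after 1×micro: 0 ⇒ (c0=5, c1=0, c2=0)
[Jacobi] macro 4: S0 reads c0=5 → after 2×micro: 5; S1 reads c1=0 → after 1×micro: 2; S2 reads c0=5 → after 1×micro: 0 ⇒ (c0=5, c1=2, c2=0)
[Jacobi] macro 5: S0 reads c0=5 → after 2×micro: 5; S1 reads c1=2 → after 1×micro: 0; S2 reads c0=5 → after 1×micro: 0 ⇒ (c0=5, c1=0, c2=0)
[Jacobi] macro 6: S0 reads c0=5 → after 2×micro: 5; S1 reads c1=0 → after 1×micro: 2; S2 reads c0=5 → after 1×micro: 0 ⇒ (c0=5, c1=2, c2=0)
[Jacobi] macro 7: S0 reads c0=5 → after 2×micro: 5; S1 reads c1=2 → after 1×micro: 0; S2 reads c0=5 → after 1×micro: 0 ⇒ (c0=5, c1=0, c2=0)
[Jacobi] macro 8: S0 reads c0=5 → after 2×micro: 5; S1 reads c1=0 → after 1×micro: 2; S2 reads c0=5 → after 1×micro: 0 ⇒ (c0=5, c1=2, c2=0)
[Jacobi] macro 9: S0 reads c0=5 → after 2×micro: 5; S1 reads c1=2 → after 1×micro: 0; S2 reads c0=5 → after 1×micro: 0 ⇒ (c0=5, c1=0, c2=0)
[Jacobi] macro 10: S0 reads c0=5 → after 2×micro: 5; S1 reads c1=0 → after 1×micro: 2; S2 reads c0=5 → after 1×micro: 0 ⇒ (c0=5, c1=2, c2=0)
[Gauss-Seidel] macro 1: S0 reads c0=3 → after 2×micro: 5; S1 reads c1=1 → after 1×micro: 0; S2 reads c0=5 → after 1×micro: 0 ⇒ (c0=5, c1=0, c2=0)
[Gauss-Seidel] macro 2: S0 reads c0=5 → after 2×micro: 5; S1 reads c1=0 → after 1×micro: 2; S2 reads c0=5 → after 1×micro: 0 ⇒ (c0=5, c1=2, c2=0)
[Gauss-Seidel] macro 3: S0 reads c0=5 → after 2×micro: 5; S1 reads c1=2 → after 1×micro: 0; S2 reads c0=5 → after 1×micro: 0 ⇒ (c0=5, c1=0, c2=0)
[Gauss-Seidel] macro 4: S0 reads c0=5 → after 2×micro: 5; S1 reads c1=0 → after 1×micro: 2; S2 reads c0=5 → after 1×micro: 0 ⇒ (c0=5, c1=2, c2=0)
[Gauss-Seidel] macro 5: S0 reads c0=5 → after 2×micro: 5; S1 reads c1=2 → after 1×micro: 0; S2 reads c0=5 → after 1×micro: 0 ⇒ (c0=5, c1=0, c2=0)
[Gauss-Seidel] macro 6: S0 reads c0=5 → after 2×micro: 5; S1 reads c1=0 → after 1×micro: 2; S2 reads c0=5 → after 1×micro: 0 ⇒ (c0=5, c1=2, c2=0)
[Gauss-Seidel] macro 7: S0 reads c0=5 → after 2×micro: 5; S1 reads c1=2 → after 1×micro: 0; S2 reads c0=5 → after 1×micro: 0 ⇒ (c0=5, c1=0, c2=0)
[Gauss-Seidel] macro 8: S0 reads c0=5 → after 2×micro: 5; S1 reads c1=0 → after 1×micro: 2; S2 reads c0=5 → after 1×micro: 0 ⇒ (c0=5, c1=2, c2=0)
[Gauss-Seidel] macro 9: S0 reads c0=5 → after 2×micro: 5; S1 reads c1=2 → after 1×micro: 0; S2 reads c0=5 → after 1×micro: 0 ⇒ (c0=5, c1=0, c2=0)
[Gauss-Seidel] macro 10: S0 reads c0=5 → after 2×micro: 5; S1 reads c1=0 → after 1×micro: 2; S2 reads c0=5 → after 1×micro: 0 ⇒ (c0=5, c1=2, c2=0)

first divergence at macro-step: 1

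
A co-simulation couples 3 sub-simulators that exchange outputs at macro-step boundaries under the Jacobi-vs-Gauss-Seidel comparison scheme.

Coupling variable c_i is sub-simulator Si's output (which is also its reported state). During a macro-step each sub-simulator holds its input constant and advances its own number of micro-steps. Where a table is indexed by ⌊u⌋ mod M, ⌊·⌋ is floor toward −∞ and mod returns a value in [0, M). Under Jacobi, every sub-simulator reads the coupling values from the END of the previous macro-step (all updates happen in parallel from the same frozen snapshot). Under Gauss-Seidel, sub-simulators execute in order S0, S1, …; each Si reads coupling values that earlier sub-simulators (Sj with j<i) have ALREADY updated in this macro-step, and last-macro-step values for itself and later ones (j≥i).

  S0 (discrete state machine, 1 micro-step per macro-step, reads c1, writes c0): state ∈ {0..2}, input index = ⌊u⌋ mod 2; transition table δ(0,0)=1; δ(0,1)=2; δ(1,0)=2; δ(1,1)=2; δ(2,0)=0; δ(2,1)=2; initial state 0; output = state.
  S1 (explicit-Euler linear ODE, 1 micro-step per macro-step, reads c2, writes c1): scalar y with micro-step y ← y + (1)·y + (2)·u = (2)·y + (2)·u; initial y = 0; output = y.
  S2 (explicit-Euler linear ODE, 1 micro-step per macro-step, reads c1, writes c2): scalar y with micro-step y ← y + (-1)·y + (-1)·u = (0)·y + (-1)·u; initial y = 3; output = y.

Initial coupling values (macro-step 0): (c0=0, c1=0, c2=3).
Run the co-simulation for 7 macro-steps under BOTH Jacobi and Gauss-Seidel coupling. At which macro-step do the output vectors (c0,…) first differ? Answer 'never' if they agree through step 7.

[Jacobi] macro 1: S0 reads c1=0 → after 1×micro: 1; S1 reads c2=3 → after 1×micro: 6; S2 reads c1=0 → after 1×micro: 0 ⇒ (c0=1, c1=6, c2=0)
[Jacobi] macro 2: S0 reads c1=6 → after 1×micro: 2; S1 reads c2=0 → after 1×micro: 12; S2 reads c1=6 → after 1×micro: -6 ⇒ (c0=2, c1=12, c2=-6)
[Jacobi] macro 3: S0 reads c1=12 → after 1×micro: 0; S1 reads c2=-6 → after 1×micro: 12; S2 reads c1=12 → after 1×micro: -12 ⇒ (c0=0, c1=12, c2=-12)
[Jacobi] macro 4: S0 reads c1=12 → after 1×micro: 1; S1 reads c2=-12 → after 1×micro: 0; S2 reads c1=12 → after 1×micro: -12 ⇒ (c0=1, c1=0, c2=-12)
[Jacobi] macro 5: S0 reads c1=0 → after 1×micro: 2; S1 reads c2=-12 → after 1×micro: -24; S2 reads c1=0 → after 1×micro: 0 ⇒ (c0=2, c1=-24, c2=0)
[Jacobi] macro 6: S0 reads c1=-24 → after 1×micro: 0; S1 reads c2=0 → after 1×micro: -48; S2 reads c1=-24 → after 1×micro: 24 ⇒ (c0=0, c1=-48, c2=24)
[Jacobi] macro 7: S0 reads c1=-48 → after 1×micro: 1; S1 reads c2=24 → after 1×micro: -48; S2 reads c1=-48 → after 1×micro: 48 ⇒ (c0=1, c1=-48, c2=48)
[Gauss-Seidel] macro 1: S0 reads c1=0 → after 1×micro: 1; S1 reads c2=3 → after 1×micro: 6; S2 reads c1=6 → after 1×micro: -6 ⇒ (c0=1, c1=6, c2=-6)
[Gauss-Seidel] macro 2: S0 reads c1=6 → after 1×micro: 2; S1 reads c2=-6 → after 1×micro: 0; S2 reads c1=0 → after 1×micro: 0 ⇒ (c0=2, c1=0, c2=0)
[Gauss-Seidel] macro 3: S0 reads c1=0 → after 1×micro: 0; S1 reads c2=0 → after 1×micro: 0; S2 reads c1=0 → after 1×micro: 0 ⇒ (c0=0, c1=0, c2=0)
[Gauss-Seidel] macro 4: S0 reads c1=0 → after 1×micro: 1; S1 reads c2=0 → after 1×micro: 0; S2 reads c1=0 → after 1×micro: 0 ⇒ (c0=1, c1=0, c2=0)
[Gauss-Seidel] macro 5: S0 reads c1=0 → after 1×micro: 2; S1 reads c2=0 → after 1×micro: 0; S2 reads c1=0 → after 1×micro: 0 ⇒ (c0=2, c1=0, c2=0)
[Gauss-Seidel] macro 6: S0 reads c1=0 → after 1×micro: 0; S1 reads c2=0 → after 1×micro: 0; S2 reads c1=0 → after 1×micro: 0 ⇒ (c0=0, c1=0, c2=0)
[Gauss-Seidel] macro 7: S0 reads c1=0 → after 1×micro: 1; S1 reads c2=0 → after 1×micro: 0; S2 reads c1=0 → after 1×micro: 0 ⇒ (c0=1, c1=0, c2=0)

first divergence at macro-step: 1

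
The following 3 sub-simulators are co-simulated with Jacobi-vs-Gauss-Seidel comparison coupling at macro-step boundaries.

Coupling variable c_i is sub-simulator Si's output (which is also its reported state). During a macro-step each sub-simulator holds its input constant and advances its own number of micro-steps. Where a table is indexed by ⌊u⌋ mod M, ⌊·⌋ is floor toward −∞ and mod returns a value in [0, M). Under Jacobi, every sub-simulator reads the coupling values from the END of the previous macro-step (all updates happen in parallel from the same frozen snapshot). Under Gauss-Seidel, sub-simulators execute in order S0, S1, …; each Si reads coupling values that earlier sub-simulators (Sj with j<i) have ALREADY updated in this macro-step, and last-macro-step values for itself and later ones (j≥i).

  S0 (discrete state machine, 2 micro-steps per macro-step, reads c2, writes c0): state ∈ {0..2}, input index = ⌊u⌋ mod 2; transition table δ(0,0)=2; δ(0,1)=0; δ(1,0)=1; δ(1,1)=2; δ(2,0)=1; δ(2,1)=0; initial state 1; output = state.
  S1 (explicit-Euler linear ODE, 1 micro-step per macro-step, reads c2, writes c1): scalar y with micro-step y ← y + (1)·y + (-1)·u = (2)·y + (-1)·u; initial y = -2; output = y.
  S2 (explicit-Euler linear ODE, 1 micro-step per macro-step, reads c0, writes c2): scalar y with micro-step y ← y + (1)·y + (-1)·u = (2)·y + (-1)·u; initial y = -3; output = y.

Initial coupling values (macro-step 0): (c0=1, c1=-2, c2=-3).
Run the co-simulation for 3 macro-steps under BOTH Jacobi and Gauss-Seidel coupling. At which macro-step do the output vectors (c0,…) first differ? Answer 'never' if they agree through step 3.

first divergence at macro-step: 1

[Jacobi] macro 1: S0 reads c2=-3 → after 2×micro: 0; S1 reads c2=-3 → after 1×micro: -1; S2 reads c0=1 → after 1×micro: -7 ⇒ (c0=0, c1=-1, c2=-7)
[Jacobi] macro 2: S0 reads c2=-7 → after 2×micro: 0; S1 reads c2=-7 → after 1×micro: 5; S2 reads c0=0 → after 1×micro: -14 ⇒ (c0=0, c1=5, c2=-14)
[Jacobi] macro 3: S0 reads c2=-14 → after 2×micro: 1; S1 reads c2=-14 → after 1×micro: 24; S2 reads c0=0 → after 1×micro: -28 ⇒ (c0=1, c1=24, c2=-28)
[Gauss-Seidel] macro 1: S0 reads c2=-3 → after 2×micro: 0; S1 reads c2=-3 → after 1×micro: -1; S2 reads c0=0 → after 1×micro: -6 ⇒ (c0=0, c1=-1, c2=-6)
[Gauss-Seidel] macro 2: S0 reads c2=-6 → after 2×micro: 1; S1 reads c2=-6 → after 1×micro: 4; S2 reads c0=1 → after 1×micro: -13 ⇒ (c0=1, c1=4, c2=-13)
[Gauss-Seidel] macro 3: S0 reads c2=-13 → after 2×micro: 0; S1 reads c2=-13 → after 1×micro: 21; S2 reads c0=0 → after 1×micro: -26 ⇒ (c0=0, c1=21, c2=-26)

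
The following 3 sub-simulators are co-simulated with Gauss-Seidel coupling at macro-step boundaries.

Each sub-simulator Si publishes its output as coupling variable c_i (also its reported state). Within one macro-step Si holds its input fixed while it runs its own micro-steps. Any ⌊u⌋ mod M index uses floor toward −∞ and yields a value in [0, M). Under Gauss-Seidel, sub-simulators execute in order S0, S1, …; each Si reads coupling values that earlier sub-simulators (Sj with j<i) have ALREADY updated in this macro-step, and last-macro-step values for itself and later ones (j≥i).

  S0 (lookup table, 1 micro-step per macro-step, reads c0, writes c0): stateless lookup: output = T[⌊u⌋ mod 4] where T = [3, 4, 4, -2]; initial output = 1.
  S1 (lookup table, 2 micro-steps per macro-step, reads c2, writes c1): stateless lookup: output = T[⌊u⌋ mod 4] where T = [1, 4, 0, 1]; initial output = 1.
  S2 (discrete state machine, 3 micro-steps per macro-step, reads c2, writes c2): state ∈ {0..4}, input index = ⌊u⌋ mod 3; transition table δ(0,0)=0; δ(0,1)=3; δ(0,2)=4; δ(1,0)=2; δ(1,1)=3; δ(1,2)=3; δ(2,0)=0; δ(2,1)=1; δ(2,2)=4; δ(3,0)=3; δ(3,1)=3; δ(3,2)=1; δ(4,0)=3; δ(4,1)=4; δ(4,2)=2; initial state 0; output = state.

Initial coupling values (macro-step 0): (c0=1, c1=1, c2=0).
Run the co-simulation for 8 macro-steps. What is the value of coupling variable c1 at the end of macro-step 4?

macro 1: S0 reads c0=1 → after 1×micro: 4; S1 reads c2=0 → after 2×micro: 1; S2 reads c2=0 → after 3×micro: 0 ⇒ (c0=4, c1=1, c2=0)
macro 2: S0 reads c0=4 → after 1×micro: 3; S1 reads c2=0 → after 2×micro: 1; S2 reads c2=0 → after 3×micro: 0 ⇒ (c0=3, c1=1, c2=0)
macro 3: S0 reads c0=3 → after 1×micro: -2; S1 reads c2=0 → after 2×micro: 1; S2 reads c2=0 → after 3×micro: 0 ⇒ (c0=-2, c1=1, c2=0)
macro 4: S0 reads c0=-2 → after 1×micro: 4; S1 reads c2=0 → after 2×micro: 1; S2 reads c2=0 → after 3×micro: 0 ⇒ (c0=4, c1=1, c2=0)
macro 5: S0 reads c0=4 → after 1×micro: 3; S1 reads c2=0 → after 2×micro: 1; S2 reads c2=0 → after 3×micro: 0 ⇒ (c0=3, c1=1, c2=0)
macro 6: S0 reads c0=3 → after 1×micro: -2; S1 reads c2=0 → after 2×micro: 1; S2 reads c2=0 → after 3×micro: 0 ⇒ (c0=-2, c1=1, c2=0)
macro 7: S0 reads c0=-2 → after 1×micro: 4; S1 reads c2=0 → after 2×micro: 1; S2 reads c2=0 → after 3×micro: 0 ⇒ (c0=4, c1=1, c2=0)
macro 8: S0 reads c0=4 → after 1×micro: 3; S1 reads c2=0 → after 2×micro: 1; S2 reads c2=0 → after 3×micro: 0 ⇒ (c0=3, c1=1, c2=0)

c1 at macro-step 4 = 1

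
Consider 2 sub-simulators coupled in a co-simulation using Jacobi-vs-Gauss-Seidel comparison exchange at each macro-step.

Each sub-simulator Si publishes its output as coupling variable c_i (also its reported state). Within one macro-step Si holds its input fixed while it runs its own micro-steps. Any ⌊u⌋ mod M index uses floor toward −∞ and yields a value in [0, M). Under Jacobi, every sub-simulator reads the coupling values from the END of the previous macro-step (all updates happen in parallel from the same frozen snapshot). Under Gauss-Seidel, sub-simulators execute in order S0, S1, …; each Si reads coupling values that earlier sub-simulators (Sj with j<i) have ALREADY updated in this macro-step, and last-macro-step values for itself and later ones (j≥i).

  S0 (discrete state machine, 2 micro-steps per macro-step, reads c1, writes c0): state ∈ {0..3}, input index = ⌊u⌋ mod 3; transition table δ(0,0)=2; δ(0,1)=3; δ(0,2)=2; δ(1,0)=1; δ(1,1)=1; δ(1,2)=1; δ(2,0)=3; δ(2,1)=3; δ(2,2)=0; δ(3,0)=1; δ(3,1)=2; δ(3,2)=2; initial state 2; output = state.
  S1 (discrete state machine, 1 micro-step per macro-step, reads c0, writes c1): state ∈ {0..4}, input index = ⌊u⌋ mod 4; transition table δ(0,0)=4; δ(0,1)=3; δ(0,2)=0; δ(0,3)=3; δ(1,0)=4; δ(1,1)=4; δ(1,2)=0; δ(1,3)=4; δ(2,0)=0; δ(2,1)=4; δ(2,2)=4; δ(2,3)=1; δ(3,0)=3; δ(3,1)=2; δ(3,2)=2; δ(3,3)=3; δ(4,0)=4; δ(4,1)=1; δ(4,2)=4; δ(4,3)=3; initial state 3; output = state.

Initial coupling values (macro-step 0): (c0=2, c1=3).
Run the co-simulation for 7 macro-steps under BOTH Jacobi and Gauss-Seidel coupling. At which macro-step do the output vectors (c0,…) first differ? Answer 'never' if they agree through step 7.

[Jacobi] macro 1: S0 reads c1=3 → after 2×micro: 1; S1 reads c0=2 → after 1×micro: 2 ⇒ (c0=1, c1=2)
[Jacobi] macro 2: S0 reads c1=2 → after 2×micro: 1; S1 reads c0=1 → after 1×micro: 4 ⇒ (c0=1, c1=4)
[Jacobi] macro 3: S0 reads c1=4 → after 2×micro: 1; S1 reads c0=1 → after 1×micro: 1 ⇒ (c0=1, c1=1)
[Jacobi] macro 4: S0 reads c1=1 → after 2×micro: 1; S1 reads c0=1 → after 1×micro: 4 ⇒ (c0=1, c1=4)
[Jacobi] macro 5: S0 reads c1=4 → after 2×micro: 1; S1 reads c0=1 → after 1×micro: 1 ⇒ (c0=1, c1=1)
[Jacobi] macro 6: S0 reads c1=1 → after 2×micro: 1; S1 reads c0=1 → after 1×micro: 4 ⇒ (c0=1, c1=4)
[Jacobi] macro 7: S0 reads c1=4 → after 2×micro: 1; S1 reads c0=1 → after 1×micro: 1 ⇒ (c0=1, c1=1)
[Gauss-Seidel] macro 1: S0 reads c1=3 → after 2×micro: 1; S1 reads c0=1 → after 1×micro: 2 ⇒ (c0=1, c1=2)
[Gauss-Seidel] macro 2: S0 reads c1=2 → after 2×micro: 1; S1 reads c0=1 → after 1×micro: 4 ⇒ (c0=1, c1=4)
[Gauss-Seidel] macro 3: S0 reads c1=4 → after 2×micro: 1; S1 reads c0=1 → after 1×micro: 1 ⇒ (c0=1, c1=1)
[Gauss-Seidel] macro 4: S0 reads c1=1 → after 2×micro: 1; S1 reads c0=1 → after 1×micro: 4 ⇒ (c0=1, c1=4)
[Gauss-Seidel] macro 5: S0 reads c1=4 → after 2×micro: 1; S1 reads c0=1 → after 1×micro: 1 ⇒ (c0=1, c1=1)
[Gauss-Seidel] macro 6: S0 reads c1=1 → after 2×micro: 1; S1 reads c0=1 → after 1×micro: 4 ⇒ (c0=1, c1=4)
[Gauss-Seidel] macro 7: S0 reads c1=4 → after 2×micro: 1; S1 reads c0=1 → after 1×micro: 1 ⇒ (c0=1, c1=1)

first divergence at macro-step: never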